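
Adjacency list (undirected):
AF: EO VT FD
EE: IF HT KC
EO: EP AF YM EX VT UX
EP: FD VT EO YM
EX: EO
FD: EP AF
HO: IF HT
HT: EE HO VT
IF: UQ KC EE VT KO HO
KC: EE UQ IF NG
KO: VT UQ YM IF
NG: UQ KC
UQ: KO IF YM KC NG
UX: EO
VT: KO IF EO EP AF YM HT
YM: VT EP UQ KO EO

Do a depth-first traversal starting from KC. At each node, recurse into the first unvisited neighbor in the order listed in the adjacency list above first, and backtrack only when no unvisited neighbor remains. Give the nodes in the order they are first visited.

Visit KC
KC → EE
EE → IF
IF → UQ
UQ → KO
KO → VT
VT → EO
EO → EP
EP → FD
FD → AF
EP → YM
EO → EX
EO → UX
VT → HT
HT → HO
UQ → NG

KC, EE, IF, UQ, KO, VT, EO, EP, FD, AF, YM, EX, UX, HT, HO, NG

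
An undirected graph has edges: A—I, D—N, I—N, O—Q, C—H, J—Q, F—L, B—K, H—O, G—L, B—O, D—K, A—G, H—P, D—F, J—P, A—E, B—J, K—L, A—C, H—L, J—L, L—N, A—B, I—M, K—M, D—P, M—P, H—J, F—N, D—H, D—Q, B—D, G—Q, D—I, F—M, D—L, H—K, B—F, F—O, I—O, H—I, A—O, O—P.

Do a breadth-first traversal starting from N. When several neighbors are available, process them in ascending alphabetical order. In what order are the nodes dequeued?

Visit N; enqueue D, F, I, L → queue [D, F, I, L]
Visit D; enqueue B, H, K, P, Q → queue [F, I, L, B, H, K, P, Q]
Visit F; enqueue M, O → queue [I, L, B, H, K, P, Q, M, O]
Visit I; enqueue A → queue [L, B, H, K, P, Q, M, O, A]
Visit L; enqueue G, J → queue [B, H, K, P, Q, M, O, A, G, J]
Visit B → queue [H, K, P, Q, M, O, A, G, J]
Visit H; enqueue C → queue [K, P, Q, M, O, A, G, J, C]
Visit K → queue [P, Q, M, O, A, G, J, C]
Visit P → queue [Q, M, O, A, G, J, C]
Visit Q → queue [M, O, A, G, J, C]
Visit M → queue [O, A, G, J, C]
Visit O → queue [A, G, J, C]
Visit A; enqueue E → queue [G, J, C, E]
Visit G → queue [J, C, E]
Visit J → queue [C, E]
Visit C → queue [E]
Visit E → queue []

N, D, F, I, L, B, H, K, P, Q, M, O, A, G, J, C, E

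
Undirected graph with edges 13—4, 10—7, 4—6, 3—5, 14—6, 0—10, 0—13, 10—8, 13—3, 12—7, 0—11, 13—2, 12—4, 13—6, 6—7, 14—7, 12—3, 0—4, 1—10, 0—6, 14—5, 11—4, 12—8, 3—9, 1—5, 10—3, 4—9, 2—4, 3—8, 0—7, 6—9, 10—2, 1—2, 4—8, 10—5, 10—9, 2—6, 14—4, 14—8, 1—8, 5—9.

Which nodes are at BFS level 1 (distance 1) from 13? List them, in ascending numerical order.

Level 0: 13
Level 1: 0, 2, 3, 4, 6
Level 2: 1, 5, 7, 8, 9, 10, 11, 12, 14

0, 2, 3, 4, 6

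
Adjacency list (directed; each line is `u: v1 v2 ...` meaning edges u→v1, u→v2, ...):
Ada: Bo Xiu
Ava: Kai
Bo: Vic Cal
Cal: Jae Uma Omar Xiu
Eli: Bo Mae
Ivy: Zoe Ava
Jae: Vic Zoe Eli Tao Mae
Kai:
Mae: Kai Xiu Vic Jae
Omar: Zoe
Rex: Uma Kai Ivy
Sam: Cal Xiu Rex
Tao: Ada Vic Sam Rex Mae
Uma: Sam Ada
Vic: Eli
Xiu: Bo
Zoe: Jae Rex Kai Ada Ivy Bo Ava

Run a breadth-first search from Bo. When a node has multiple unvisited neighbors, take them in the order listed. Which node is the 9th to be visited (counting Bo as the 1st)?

Mae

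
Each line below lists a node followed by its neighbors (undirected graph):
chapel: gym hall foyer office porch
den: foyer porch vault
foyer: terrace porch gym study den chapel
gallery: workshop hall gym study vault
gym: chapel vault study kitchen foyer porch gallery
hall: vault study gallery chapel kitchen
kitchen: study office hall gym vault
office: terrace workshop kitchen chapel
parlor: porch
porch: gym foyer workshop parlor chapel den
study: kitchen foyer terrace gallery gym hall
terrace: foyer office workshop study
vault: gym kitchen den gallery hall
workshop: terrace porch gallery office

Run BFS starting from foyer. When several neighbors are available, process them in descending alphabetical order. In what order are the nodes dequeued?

foyer, terrace, study, porch, gym, den, chapel, workshop, office, kitchen, hall, gallery, parlor, vault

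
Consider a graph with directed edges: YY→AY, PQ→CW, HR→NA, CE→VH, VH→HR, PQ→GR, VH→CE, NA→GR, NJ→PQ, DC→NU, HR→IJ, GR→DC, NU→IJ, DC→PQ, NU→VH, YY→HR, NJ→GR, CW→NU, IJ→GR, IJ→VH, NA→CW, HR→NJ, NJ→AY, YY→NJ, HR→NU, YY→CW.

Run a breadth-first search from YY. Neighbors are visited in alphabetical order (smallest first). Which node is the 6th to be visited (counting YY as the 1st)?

NU

Visit YY; enqueue AY, CW, HR, NJ → queue [AY, CW, HR, NJ]
Visit AY → queue [CW, HR, NJ]
Visit CW; enqueue NU → queue [HR, NJ, NU]
Visit HR; enqueue IJ, NA → queue [NJ, NU, IJ, NA]
Visit NJ; enqueue GR, PQ → queue [NU, IJ, NA, GR, PQ]
Visit NU; enqueue VH → queue [IJ, NA, GR, PQ, VH]
Visit IJ → queue [NA, GR, PQ, VH]
Visit NA → queue [GR, PQ, VH]
Visit GR; enqueue DC → queue [PQ, VH, DC]
Visit PQ → queue [VH, DC]
Visit VH; enqueue CE → queue [DC, CE]
Visit DC → queue [CE]
Visit CE → queue []

Visit order: YY, AY, CW, HR, NJ, NU, IJ, NA, GR, PQ, VH, DC, CE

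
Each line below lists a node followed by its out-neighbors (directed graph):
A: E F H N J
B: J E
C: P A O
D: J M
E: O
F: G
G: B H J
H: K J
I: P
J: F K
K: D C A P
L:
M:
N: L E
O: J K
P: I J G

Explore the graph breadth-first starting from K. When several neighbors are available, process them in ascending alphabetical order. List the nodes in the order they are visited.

Visit K; enqueue A, C, D, P → queue [A, C, D, P]
Visit A; enqueue E, F, H, J, N → queue [C, D, P, E, F, H, J, N]
Visit C; enqueue O → queue [D, P, E, F, H, J, N, O]
Visit D; enqueue M → queue [P, E, F, H, J, N, O, M]
Visit P; enqueue G, I → queue [E, F, H, J, N, O, M, G, I]
Visit E → queue [F, H, J, N, O, M, G, I]
Visit F → queue [H, J, N, O, M, G, I]
Visit H → queue [J, N, O, M, G, I]
Visit J → queue [N, O, M, G, I]
Visit N; enqueue L → queue [O, M, G, I, L]
Visit O → queue [M, G, I, L]
Visit M → queue [G, I, L]
Visit G; enqueue B → queue [I, L, B]
Visit I → queue [L, B]
Visit L → queue [B]
Visit B → queue []

K → A → C → D → P → E → F → H → J → N → O → M → G → I → L → B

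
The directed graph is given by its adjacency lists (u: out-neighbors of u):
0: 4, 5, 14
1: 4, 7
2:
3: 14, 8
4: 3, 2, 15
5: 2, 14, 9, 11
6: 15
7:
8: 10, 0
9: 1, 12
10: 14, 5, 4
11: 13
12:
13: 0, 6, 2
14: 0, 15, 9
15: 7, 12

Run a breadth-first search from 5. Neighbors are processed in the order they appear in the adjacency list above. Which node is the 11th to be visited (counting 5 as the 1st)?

4

Visit 5; enqueue 2, 14, 9, 11 → queue [2, 14, 9, 11]
Visit 2 → queue [14, 9, 11]
Visit 14; enqueue 0, 15 → queue [9, 11, 0, 15]
Visit 9; enqueue 1, 12 → queue [11, 0, 15, 1, 12]
Visit 11; enqueue 13 → queue [0, 15, 1, 12, 13]
Visit 0; enqueue 4 → queue [15, 1, 12, 13, 4]
Visit 15; enqueue 7 → queue [1, 12, 13, 4, 7]
Visit 1 → queue [12, 13, 4, 7]
Visit 12 → queue [13, 4, 7]
Visit 13; enqueue 6 → queue [4, 7, 6]
Visit 4; enqueue 3 → queue [7, 6, 3]
Visit 7 → queue [6, 3]
Visit 6 → queue [3]
Visit 3; enqueue 8 → queue [8]
Visit 8; enqueue 10 → queue [10]
Visit 10 → queue []

Visit order: 5, 2, 14, 9, 11, 0, 15, 1, 12, 13, 4, 7, 6, 3, 8, 10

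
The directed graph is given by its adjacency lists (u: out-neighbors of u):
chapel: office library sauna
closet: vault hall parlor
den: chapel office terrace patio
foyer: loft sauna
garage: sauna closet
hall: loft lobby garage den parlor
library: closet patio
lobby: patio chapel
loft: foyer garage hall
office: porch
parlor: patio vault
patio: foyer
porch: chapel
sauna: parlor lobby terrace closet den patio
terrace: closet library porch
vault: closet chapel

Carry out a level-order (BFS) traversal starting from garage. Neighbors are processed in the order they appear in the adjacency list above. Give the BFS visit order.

garage sauna closet parlor lobby terrace den patio vault hall chapel library porch office foyer loft

Visit garage; enqueue sauna, closet → queue [sauna, closet]
Visit sauna; enqueue parlor, lobby, terrace, den, patio → queue [closet, parlor, lobby, terrace, den, patio]
Visit closet; enqueue vault, hall → queue [parlor, lobby, terrace, den, patio, vault, hall]
Visit parlor → queue [lobby, terrace, den, patio, vault, hall]
Visit lobby; enqueue chapel → queue [terrace, den, patio, vault, hall, chapel]
Visit terrace; enqueue library, porch → queue [den, patio, vault, hall, chapel, library, porch]
Visit den; enqueue office → queue [patio, vault, hall, chapel, library, porch, office]
Visit patio; enqueue foyer → queue [vault, hall, chapel, library, porch, office, foyer]
Visit vault → queue [hall, chapel, library, porch, office, foyer]
Visit hall; enqueue loft → queue [chapel, library, porch, office, foyer, loft]
Visit chapel → queue [library, porch, office, foyer, loft]
Visit library → queue [porch, office, foyer, loft]
Visit porch → queue [office, foyer, loft]
Visit office → queue [foyer, loft]
Visit foyer → queue [loft]
Visit loft → queue []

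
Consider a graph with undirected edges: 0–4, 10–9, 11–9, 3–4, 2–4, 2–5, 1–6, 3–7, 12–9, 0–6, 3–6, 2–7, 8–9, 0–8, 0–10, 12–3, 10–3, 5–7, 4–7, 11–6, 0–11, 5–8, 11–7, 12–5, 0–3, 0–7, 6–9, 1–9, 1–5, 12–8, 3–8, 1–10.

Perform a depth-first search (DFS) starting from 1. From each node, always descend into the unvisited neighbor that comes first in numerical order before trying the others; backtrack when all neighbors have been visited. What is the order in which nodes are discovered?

1, 5, 2, 4, 0, 3, 6, 9, 8, 12, 10, 11, 7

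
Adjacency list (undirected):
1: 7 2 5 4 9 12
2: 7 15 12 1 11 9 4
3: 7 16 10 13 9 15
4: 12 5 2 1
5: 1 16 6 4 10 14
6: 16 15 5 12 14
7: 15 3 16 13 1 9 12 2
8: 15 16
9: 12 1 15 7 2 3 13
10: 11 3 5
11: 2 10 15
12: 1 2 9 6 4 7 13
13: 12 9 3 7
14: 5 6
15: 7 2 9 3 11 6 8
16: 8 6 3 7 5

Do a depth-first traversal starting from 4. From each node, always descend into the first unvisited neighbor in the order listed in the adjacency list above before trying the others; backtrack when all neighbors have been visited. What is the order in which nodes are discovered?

Visit 4
4 → 12
12 → 1
1 → 7
7 → 15
15 → 2
2 → 11
11 → 10
10 → 3
3 → 16
16 → 8
16 → 6
6 → 5
5 → 14
3 → 13
13 → 9

4 → 12 → 1 → 7 → 15 → 2 → 11 → 10 → 3 → 16 → 8 → 6 → 5 → 14 → 13 → 9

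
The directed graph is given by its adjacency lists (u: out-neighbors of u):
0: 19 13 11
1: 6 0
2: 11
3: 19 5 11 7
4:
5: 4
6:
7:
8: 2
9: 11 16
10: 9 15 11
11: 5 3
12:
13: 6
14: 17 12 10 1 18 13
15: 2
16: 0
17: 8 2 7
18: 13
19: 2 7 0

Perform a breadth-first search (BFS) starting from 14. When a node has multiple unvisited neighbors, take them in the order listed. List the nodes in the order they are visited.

Visit 14; enqueue 17, 12, 10, 1, 18, 13 → queue [17, 12, 10, 1, 18, 13]
Visit 17; enqueue 8, 2, 7 → queue [12, 10, 1, 18, 13, 8, 2, 7]
Visit 12 → queue [10, 1, 18, 13, 8, 2, 7]
Visit 10; enqueue 9, 15, 11 → queue [1, 18, 13, 8, 2, 7, 9, 15, 11]
Visit 1; enqueue 6, 0 → queue [18, 13, 8, 2, 7, 9, 15, 11, 6, 0]
Visit 18 → queue [13, 8, 2, 7, 9, 15, 11, 6, 0]
Visit 13 → queue [8, 2, 7, 9, 15, 11, 6, 0]
Visit 8 → queue [2, 7, 9, 15, 11, 6, 0]
Visit 2 → queue [7, 9, 15, 11, 6, 0]
Visit 7 → queue [9, 15, 11, 6, 0]
Visit 9; enqueue 16 → queue [15, 11, 6, 0, 16]
Visit 15 → queue [11, 6, 0, 16]
Visit 11; enqueue 5, 3 → queue [6, 0, 16, 5, 3]
Visit 6 → queue [0, 16, 5, 3]
Visit 0; enqueue 19 → queue [16, 5, 3, 19]
Visit 16 → queue [5, 3, 19]
Visit 5; enqueue 4 → queue [3, 19, 4]
Visit 3 → queue [19, 4]
Visit 19 → queue [4]
Visit 4 → queue []

14 -> 17 -> 12 -> 10 -> 1 -> 18 -> 13 -> 8 -> 2 -> 7 -> 9 -> 15 -> 11 -> 6 -> 0 -> 16 -> 5 -> 3 -> 19 -> 4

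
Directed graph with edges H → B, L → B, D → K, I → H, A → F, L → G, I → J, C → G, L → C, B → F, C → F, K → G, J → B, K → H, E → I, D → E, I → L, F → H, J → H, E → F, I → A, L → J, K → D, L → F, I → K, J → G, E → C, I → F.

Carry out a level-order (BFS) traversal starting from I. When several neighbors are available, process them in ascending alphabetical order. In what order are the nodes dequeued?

Visit I; enqueue A, F, H, J, K, L → queue [A, F, H, J, K, L]
Visit A → queue [F, H, J, K, L]
Visit F → queue [H, J, K, L]
Visit H; enqueue B → queue [J, K, L, B]
Visit J; enqueue G → queue [K, L, B, G]
Visit K; enqueue D → queue [L, B, G, D]
Visit L; enqueue C → queue [B, G, D, C]
Visit B → queue [G, D, C]
Visit G → queue [D, C]
Visit D; enqueue E → queue [C, E]
Visit C → queue [E]
Visit E → queue []

I, A, F, H, J, K, L, B, G, D, C, E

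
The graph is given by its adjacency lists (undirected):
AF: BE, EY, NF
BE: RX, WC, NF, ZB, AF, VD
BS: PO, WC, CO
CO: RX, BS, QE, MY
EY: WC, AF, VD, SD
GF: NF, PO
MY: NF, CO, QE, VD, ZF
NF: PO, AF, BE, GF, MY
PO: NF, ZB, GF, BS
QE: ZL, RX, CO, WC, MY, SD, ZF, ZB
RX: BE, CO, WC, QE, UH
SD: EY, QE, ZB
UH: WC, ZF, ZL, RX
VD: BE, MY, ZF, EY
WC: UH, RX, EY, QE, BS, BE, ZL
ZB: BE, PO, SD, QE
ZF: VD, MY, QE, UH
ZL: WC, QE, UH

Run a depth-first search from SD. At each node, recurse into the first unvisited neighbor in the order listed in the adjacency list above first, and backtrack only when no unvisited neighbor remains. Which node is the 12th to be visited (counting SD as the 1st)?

NF

Visit SD
SD → EY
EY → WC
WC → UH
UH → ZF
ZF → VD
VD → BE
BE → RX
RX → CO
CO → BS
BS → PO
PO → NF
NF → AF
NF → GF
NF → MY
MY → QE
QE → ZL
QE → ZB

Visit order: SD, EY, WC, UH, ZF, VD, BE, RX, CO, BS, PO, NF, AF, GF, MY, QE, ZL, ZB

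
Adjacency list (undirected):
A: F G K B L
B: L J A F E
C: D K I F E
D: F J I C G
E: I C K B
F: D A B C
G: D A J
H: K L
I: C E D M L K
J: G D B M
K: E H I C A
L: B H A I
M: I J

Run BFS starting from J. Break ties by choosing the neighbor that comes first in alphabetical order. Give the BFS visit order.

J → B → D → G → M → A → E → F → L → C → I → K → H

Visit J; enqueue B, D, G, M → queue [B, D, G, M]
Visit B; enqueue A, E, F, L → queue [D, G, M, A, E, F, L]
Visit D; enqueue C, I → queue [G, M, A, E, F, L, C, I]
Visit G → queue [M, A, E, F, L, C, I]
Visit M → queue [A, E, F, L, C, I]
Visit A; enqueue K → queue [E, F, L, C, I, K]
Visit E → queue [F, L, C, I, K]
Visit F → queue [L, C, I, K]
Visit L; enqueue H → queue [C, I, K, H]
Visit C → queue [I, K, H]
Visit I → queue [K, H]
Visit K → queue [H]
Visit H → queue []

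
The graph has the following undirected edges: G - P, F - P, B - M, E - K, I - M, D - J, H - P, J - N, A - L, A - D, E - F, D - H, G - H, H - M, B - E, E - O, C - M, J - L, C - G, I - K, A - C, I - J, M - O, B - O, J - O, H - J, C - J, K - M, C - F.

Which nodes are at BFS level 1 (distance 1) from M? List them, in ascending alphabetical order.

B, C, H, I, K, O

Level 0: M
Level 1: B, C, H, I, K, O
Level 2: A, D, E, F, G, J, P
Level 3: L, N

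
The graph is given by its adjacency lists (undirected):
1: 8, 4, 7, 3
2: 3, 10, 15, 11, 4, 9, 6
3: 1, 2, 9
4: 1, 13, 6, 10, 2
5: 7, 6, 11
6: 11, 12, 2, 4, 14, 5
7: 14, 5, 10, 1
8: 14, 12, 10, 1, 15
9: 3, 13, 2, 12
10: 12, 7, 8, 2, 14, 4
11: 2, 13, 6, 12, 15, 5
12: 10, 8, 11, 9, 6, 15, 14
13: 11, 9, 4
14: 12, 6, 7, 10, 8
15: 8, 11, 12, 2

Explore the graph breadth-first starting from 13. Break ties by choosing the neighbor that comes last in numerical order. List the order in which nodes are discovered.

Visit 13; enqueue 11, 9, 4 → queue [11, 9, 4]
Visit 11; enqueue 15, 12, 6, 5, 2 → queue [9, 4, 15, 12, 6, 5, 2]
Visit 9; enqueue 3 → queue [4, 15, 12, 6, 5, 2, 3]
Visit 4; enqueue 10, 1 → queue [15, 12, 6, 5, 2, 3, 10, 1]
Visit 15; enqueue 8 → queue [12, 6, 5, 2, 3, 10, 1, 8]
Visit 12; enqueue 14 → queue [6, 5, 2, 3, 10, 1, 8, 14]
Visit 6 → queue [5, 2, 3, 10, 1, 8, 14]
Visit 5; enqueue 7 → queue [2, 3, 10, 1, 8, 14, 7]
Visit 2 → queue [3, 10, 1, 8, 14, 7]
Visit 3 → queue [10, 1, 8, 14, 7]
Visit 10 → queue [1, 8, 14, 7]
Visit 1 → queue [8, 14, 7]
Visit 8 → queue [14, 7]
Visit 14 → queue [7]
Visit 7 → queue []

13 11 9 4 15 12 6 5 2 3 10 1 8 14 7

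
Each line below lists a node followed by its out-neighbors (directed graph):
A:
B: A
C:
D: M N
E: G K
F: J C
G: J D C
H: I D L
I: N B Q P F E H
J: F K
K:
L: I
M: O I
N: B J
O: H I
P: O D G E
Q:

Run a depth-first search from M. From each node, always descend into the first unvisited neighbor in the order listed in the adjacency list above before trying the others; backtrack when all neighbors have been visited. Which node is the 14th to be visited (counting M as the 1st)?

Visit M
M → O
O → H
H → I
I → N
N → B
B → A
N → J
J → F
F → C
J → K
I → Q
I → P
P → D
P → G
P → E
H → L

Visit order: M, O, H, I, N, B, A, J, F, C, K, Q, P, D, G, E, L

D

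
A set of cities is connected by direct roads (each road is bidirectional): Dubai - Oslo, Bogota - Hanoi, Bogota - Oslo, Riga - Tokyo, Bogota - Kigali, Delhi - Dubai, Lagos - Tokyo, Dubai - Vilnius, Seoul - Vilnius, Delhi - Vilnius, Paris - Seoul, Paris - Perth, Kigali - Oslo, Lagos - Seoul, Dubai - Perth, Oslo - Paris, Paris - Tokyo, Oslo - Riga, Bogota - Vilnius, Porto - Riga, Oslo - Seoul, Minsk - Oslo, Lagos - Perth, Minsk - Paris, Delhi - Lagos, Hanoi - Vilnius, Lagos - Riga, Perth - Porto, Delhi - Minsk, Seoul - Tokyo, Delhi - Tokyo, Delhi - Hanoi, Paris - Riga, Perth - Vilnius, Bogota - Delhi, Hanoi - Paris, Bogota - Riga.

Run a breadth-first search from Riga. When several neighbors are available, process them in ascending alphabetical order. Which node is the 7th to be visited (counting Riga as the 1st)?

Visit Riga; enqueue Bogota, Lagos, Oslo, Paris, Porto, Tokyo → queue [Bogota, Lagos, Oslo, Paris, Porto, Tokyo]
Visit Bogota; enqueue Delhi, Hanoi, Kigali, Vilnius → queue [Lagos, Oslo, Paris, Porto, Tokyo, Delhi, Hanoi, Kigali, Vilnius]
Visit Lagos; enqueue Perth, Seoul → queue [Oslo, Paris, Porto, Tokyo, Delhi, Hanoi, Kigali, Vilnius, Perth, Seoul]
Visit Oslo; enqueue Dubai, Minsk → queue [Paris, Porto, Tokyo, Delhi, Hanoi, Kigali, Vilnius, Perth, Seoul, Dubai, Minsk]
Visit Paris → queue [Porto, Tokyo, Delhi, Hanoi, Kigali, Vilnius, Perth, Seoul, Dubai, Minsk]
Visit Porto → queue [Tokyo, Delhi, Hanoi, Kigali, Vilnius, Perth, Seoul, Dubai, Minsk]
Visit Tokyo → queue [Delhi, Hanoi, Kigali, Vilnius, Perth, Seoul, Dubai, Minsk]
Visit Delhi → queue [Hanoi, Kigali, Vilnius, Perth, Seoul, Dubai, Minsk]
Visit Hanoi → queue [Kigali, Vilnius, Perth, Seoul, Dubai, Minsk]
Visit Kigali → queue [Vilnius, Perth, Seoul, Dubai, Minsk]
Visit Vilnius → queue [Perth, Seoul, Dubai, Minsk]
Visit Perth → queue [Seoul, Dubai, Minsk]
Visit Seoul → queue [Dubai, Minsk]
Visit Dubai → queue [Minsk]
Visit Minsk → queue []

Visit order: Riga, Bogota, Lagos, Oslo, Paris, Porto, Tokyo, Delhi, Hanoi, Kigali, Vilnius, Perth, Seoul, Dubai, Minsk

Tokyo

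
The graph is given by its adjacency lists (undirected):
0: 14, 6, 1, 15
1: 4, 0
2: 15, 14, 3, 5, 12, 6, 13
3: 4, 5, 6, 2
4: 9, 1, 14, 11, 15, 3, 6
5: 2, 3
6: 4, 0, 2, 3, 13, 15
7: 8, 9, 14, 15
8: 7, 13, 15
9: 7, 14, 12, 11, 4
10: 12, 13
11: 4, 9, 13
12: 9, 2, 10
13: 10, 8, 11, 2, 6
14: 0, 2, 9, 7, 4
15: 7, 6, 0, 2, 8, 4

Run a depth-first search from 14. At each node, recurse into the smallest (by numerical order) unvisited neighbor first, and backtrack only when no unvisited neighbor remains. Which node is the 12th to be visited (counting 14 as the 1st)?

Visit 14
14 → 0
0 → 1
1 → 4
4 → 3
3 → 2
2 → 5
2 → 6
6 → 13
13 → 8
8 → 7
7 → 9
9 → 11
9 → 12
12 → 10
7 → 15

Visit order: 14, 0, 1, 4, 3, 2, 5, 6, 13, 8, 7, 9, 11, 12, 10, 15

9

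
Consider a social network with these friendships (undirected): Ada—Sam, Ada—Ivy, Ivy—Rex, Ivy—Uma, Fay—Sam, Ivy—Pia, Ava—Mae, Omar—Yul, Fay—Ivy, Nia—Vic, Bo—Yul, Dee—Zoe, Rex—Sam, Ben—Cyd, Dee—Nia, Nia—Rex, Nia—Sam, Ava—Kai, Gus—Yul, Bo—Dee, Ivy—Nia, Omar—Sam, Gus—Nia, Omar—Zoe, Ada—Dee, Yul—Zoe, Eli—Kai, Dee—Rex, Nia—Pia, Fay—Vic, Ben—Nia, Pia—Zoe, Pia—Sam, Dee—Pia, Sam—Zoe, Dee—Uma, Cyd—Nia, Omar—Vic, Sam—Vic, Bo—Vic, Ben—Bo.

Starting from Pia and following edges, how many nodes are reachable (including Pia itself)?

BFS from Pia visits: Pia, Dee, Ivy, Nia, Sam, Zoe, Ada, Bo, Rex, Uma, Fay, Ben, Cyd, Gus, Vic, Omar, Yul
Reachable nodes: 17 of 21 total.

17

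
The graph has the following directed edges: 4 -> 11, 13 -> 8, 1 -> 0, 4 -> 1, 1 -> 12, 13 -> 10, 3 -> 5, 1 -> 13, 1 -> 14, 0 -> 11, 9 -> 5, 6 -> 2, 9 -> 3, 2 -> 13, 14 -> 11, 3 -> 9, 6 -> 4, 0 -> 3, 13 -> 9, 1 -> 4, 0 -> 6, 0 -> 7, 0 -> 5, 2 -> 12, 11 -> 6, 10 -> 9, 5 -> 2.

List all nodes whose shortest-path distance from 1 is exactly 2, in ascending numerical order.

3, 5, 6, 7, 8, 9, 10, 11

Level 0: 1
Level 1: 0, 4, 12, 13, 14
Level 2: 3, 5, 6, 7, 8, 9, 10, 11
Level 3: 2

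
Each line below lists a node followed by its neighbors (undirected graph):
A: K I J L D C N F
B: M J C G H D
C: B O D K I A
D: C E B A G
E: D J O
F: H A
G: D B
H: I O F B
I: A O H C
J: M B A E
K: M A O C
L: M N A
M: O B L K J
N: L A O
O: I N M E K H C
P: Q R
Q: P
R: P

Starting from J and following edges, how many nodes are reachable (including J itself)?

15

BFS from J visits: J, M, B, A, E, O, L, K, C, G, H, D, I, N, F
Reachable nodes: 15 of 18 total.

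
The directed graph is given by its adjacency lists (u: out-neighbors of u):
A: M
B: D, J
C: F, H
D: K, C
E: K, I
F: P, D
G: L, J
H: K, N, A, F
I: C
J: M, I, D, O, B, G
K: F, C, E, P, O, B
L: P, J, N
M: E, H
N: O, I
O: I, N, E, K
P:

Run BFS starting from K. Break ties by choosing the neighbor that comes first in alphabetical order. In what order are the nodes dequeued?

K -> B -> C -> E -> F -> O -> P -> D -> J -> H -> I -> N -> G -> M -> A -> L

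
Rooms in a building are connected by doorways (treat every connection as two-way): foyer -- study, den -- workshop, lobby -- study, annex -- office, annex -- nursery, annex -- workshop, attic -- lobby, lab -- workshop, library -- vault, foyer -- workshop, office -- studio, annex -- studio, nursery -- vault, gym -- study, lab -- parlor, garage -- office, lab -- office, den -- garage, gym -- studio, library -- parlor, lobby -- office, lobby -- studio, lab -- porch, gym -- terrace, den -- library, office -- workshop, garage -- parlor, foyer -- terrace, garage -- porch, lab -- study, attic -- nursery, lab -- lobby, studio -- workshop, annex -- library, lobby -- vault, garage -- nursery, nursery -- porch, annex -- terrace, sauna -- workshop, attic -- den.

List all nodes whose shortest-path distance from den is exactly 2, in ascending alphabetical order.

Level 0: den
Level 1: attic, garage, library, workshop
Level 2: annex, foyer, lab, lobby, nursery, office, parlor, porch, sauna, studio, vault
Level 3: gym, study, terrace

annex, foyer, lab, lobby, nursery, office, parlor, porch, sauna, studio, vault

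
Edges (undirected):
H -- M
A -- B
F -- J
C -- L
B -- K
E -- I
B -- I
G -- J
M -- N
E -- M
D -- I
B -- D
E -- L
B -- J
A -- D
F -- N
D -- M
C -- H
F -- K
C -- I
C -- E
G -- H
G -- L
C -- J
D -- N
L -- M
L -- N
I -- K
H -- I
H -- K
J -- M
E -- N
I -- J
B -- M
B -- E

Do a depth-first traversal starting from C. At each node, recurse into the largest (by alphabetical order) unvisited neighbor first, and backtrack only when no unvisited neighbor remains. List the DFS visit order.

C, L, N, M, J, I, K, H, G, F, B, E, D, A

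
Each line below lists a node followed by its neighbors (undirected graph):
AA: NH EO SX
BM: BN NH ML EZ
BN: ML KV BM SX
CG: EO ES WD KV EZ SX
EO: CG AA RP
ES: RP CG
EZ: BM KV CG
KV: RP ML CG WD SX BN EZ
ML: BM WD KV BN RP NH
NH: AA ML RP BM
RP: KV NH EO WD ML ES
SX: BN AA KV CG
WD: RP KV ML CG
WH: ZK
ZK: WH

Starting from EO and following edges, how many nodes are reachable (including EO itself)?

BFS from EO visits: EO, CG, AA, RP, ES, WD, KV, EZ, SX, NH, ML, BN, BM
Reachable nodes: 13 of 15 total.

13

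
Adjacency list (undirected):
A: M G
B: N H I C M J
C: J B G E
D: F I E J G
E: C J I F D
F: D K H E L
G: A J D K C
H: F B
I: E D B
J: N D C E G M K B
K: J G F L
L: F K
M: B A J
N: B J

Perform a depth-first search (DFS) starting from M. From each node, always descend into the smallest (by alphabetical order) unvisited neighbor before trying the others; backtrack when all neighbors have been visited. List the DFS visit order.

M, A, G, C, B, H, F, D, E, I, J, K, L, N

Visit M
M → A
A → G
G → C
C → B
B → H
H → F
F → D
D → E
E → I
E → J
J → K
K → L
J → N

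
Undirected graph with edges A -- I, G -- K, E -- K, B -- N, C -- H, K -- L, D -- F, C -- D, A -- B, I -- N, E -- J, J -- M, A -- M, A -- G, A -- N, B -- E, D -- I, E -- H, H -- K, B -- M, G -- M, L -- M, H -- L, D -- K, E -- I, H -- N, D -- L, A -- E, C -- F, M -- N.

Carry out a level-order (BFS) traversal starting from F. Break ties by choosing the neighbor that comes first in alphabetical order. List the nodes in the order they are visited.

F, C, D, H, I, K, L, E, N, A, G, M, B, J

Visit F; enqueue C, D → queue [C, D]
Visit C; enqueue H → queue [D, H]
Visit D; enqueue I, K, L → queue [H, I, K, L]
Visit H; enqueue E, N → queue [I, K, L, E, N]
Visit I; enqueue A → queue [K, L, E, N, A]
Visit K; enqueue G → queue [L, E, N, A, G]
Visit L; enqueue M → queue [E, N, A, G, M]
Visit E; enqueue B, J → queue [N, A, G, M, B, J]
Visit N → queue [A, G, M, B, J]
Visit A → queue [G, M, B, J]
Visit G → queue [M, B, J]
Visit M → queue [B, J]
Visit B → queue [J]
Visit J → queue []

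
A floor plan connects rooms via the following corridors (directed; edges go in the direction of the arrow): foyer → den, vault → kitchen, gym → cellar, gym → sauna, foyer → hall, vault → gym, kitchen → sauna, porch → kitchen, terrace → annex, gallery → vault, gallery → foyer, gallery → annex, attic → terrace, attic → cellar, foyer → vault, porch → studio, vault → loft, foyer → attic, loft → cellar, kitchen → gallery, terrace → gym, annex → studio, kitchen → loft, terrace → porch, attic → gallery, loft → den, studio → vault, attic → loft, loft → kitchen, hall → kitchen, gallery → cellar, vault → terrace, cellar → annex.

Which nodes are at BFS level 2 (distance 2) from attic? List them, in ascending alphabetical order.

annex, den, foyer, gym, kitchen, porch, vault

Level 0: attic
Level 1: cellar, gallery, loft, terrace
Level 2: annex, den, foyer, gym, kitchen, porch, vault
Level 3: hall, sauna, studio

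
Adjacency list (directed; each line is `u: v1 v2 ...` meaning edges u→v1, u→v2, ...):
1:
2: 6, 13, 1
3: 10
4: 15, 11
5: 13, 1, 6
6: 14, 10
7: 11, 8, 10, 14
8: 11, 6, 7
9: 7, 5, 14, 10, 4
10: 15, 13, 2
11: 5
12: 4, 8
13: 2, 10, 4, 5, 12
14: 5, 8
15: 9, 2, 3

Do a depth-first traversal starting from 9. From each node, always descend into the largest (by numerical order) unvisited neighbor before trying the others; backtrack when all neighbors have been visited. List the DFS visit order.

Visit 9
9 → 14
14 → 8
8 → 11
11 → 5
5 → 13
13 → 12
12 → 4
4 → 15
15 → 3
3 → 10
10 → 2
2 → 6
2 → 1
8 → 7

9 -> 14 -> 8 -> 11 -> 5 -> 13 -> 12 -> 4 -> 15 -> 3 -> 10 -> 2 -> 6 -> 1 -> 7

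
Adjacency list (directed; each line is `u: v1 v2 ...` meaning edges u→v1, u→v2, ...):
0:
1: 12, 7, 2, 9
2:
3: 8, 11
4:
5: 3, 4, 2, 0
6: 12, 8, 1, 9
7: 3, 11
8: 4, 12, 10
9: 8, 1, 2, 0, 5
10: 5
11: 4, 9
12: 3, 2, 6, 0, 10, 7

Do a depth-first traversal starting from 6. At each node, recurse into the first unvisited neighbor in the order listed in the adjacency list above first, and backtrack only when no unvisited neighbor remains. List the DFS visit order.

6 12 3 8 4 10 5 2 0 11 9 1 7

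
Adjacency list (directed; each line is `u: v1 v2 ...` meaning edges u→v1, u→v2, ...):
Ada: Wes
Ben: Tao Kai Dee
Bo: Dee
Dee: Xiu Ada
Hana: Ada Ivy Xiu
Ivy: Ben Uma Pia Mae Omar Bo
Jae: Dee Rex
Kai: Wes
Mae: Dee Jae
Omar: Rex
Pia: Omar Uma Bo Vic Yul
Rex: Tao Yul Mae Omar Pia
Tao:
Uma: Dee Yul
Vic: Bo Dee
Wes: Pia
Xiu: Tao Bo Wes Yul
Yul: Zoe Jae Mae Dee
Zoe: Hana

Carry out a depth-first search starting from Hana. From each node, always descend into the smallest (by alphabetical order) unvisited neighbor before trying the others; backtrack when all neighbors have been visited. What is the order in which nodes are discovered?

Visit Hana
Hana → Ada
Ada → Wes
Wes → Pia
Pia → Bo
Bo → Dee
Dee → Xiu
Xiu → Tao
Xiu → Yul
Yul → Jae
Jae → Rex
Rex → Mae
Rex → Omar
Yul → Zoe
Pia → Uma
Pia → Vic
Hana → Ivy
Ivy → Ben
Ben → Kai

Hana → Ada → Wes → Pia → Bo → Dee → Xiu → Tao → Yul → Jae → Rex → Mae → Omar → Zoe → Uma → Vic → Ivy → Ben → Kai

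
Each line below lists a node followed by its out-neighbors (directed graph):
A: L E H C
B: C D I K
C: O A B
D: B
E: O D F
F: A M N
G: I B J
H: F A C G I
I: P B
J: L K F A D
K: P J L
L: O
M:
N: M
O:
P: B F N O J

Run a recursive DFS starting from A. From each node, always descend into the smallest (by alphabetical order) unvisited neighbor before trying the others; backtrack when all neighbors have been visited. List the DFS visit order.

A, C, B, D, I, P, F, M, N, J, K, L, O, E, H, G

Visit A
A → C
C → B
B → D
B → I
I → P
P → F
F → M
F → N
P → J
J → K
K → L
L → O
A → E
A → H
H → G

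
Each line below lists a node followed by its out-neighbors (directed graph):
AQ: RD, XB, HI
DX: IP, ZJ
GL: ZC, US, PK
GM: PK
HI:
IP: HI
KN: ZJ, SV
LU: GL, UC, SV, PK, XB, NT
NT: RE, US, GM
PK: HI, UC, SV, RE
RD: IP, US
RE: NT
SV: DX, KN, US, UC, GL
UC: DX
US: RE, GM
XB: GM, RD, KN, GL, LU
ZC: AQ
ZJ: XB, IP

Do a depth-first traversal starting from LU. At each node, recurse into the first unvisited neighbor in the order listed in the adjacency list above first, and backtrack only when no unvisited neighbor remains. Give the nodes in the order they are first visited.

LU -> GL -> ZC -> AQ -> RD -> IP -> HI -> US -> RE -> NT -> GM -> PK -> UC -> DX -> ZJ -> XB -> KN -> SV

Visit LU
LU → GL
GL → ZC
ZC → AQ
AQ → RD
RD → IP
IP → HI
RD → US
US → RE
RE → NT
NT → GM
GM → PK
PK → UC
UC → DX
DX → ZJ
ZJ → XB
XB → KN
KN → SV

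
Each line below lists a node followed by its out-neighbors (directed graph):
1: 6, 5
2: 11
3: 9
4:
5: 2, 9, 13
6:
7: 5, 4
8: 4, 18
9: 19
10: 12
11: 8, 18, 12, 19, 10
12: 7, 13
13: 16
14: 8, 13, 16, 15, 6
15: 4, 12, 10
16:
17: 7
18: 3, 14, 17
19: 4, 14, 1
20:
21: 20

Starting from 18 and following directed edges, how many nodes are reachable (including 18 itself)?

19

BFS from 18 visits: 18, 17, 14, 3, 7, 16, 15, 13, 8, 6, 9, 5, 4, 12, 10, 19, 2, 1, 11
Reachable nodes: 19 of 21 total.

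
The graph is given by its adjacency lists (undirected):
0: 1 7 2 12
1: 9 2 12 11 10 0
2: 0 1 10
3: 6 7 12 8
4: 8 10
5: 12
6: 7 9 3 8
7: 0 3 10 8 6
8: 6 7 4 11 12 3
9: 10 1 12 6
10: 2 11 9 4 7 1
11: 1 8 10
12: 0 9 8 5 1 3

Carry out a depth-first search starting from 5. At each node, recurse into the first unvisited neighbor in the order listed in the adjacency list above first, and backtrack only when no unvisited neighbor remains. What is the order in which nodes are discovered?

Visit 5
5 → 12
12 → 0
0 → 1
1 → 9
9 → 10
10 → 2
10 → 11
11 → 8
8 → 6
6 → 7
7 → 3
8 → 4

5 12 0 1 9 10 2 11 8 6 7 3 4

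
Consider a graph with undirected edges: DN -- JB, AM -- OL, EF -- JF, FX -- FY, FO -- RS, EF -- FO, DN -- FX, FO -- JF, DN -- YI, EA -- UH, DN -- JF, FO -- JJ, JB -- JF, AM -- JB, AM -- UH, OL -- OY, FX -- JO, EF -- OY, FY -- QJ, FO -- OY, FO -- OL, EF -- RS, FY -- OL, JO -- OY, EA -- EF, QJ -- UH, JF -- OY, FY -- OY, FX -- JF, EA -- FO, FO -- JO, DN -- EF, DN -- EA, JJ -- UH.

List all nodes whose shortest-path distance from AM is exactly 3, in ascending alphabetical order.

EF, FX, JO, RS, YI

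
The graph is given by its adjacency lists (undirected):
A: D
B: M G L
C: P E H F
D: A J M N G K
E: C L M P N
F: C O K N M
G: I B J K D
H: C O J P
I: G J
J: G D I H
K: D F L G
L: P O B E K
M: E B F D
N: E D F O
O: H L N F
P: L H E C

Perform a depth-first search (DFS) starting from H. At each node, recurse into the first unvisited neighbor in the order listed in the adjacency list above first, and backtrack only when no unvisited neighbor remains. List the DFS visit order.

H, C, P, L, O, N, E, M, B, G, I, J, D, A, K, F

Visit H
H → C
C → P
P → L
L → O
O → N
N → E
E → M
M → B
B → G
G → I
I → J
J → D
D → A
D → K
K → F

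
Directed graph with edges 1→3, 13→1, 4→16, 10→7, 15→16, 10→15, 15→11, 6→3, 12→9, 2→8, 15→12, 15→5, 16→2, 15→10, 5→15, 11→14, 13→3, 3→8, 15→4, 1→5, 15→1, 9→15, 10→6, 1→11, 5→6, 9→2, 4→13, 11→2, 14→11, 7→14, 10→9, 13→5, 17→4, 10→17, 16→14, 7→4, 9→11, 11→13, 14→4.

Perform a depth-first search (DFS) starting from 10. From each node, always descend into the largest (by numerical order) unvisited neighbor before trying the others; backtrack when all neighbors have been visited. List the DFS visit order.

Visit 10
10 → 17
17 → 4
4 → 16
16 → 14
14 → 11
11 → 13
13 → 5
5 → 15
15 → 12
12 → 9
9 → 2
2 → 8
15 → 1
1 → 3
5 → 6
10 → 7

10, 17, 4, 16, 14, 11, 13, 5, 15, 12, 9, 2, 8, 1, 3, 6, 7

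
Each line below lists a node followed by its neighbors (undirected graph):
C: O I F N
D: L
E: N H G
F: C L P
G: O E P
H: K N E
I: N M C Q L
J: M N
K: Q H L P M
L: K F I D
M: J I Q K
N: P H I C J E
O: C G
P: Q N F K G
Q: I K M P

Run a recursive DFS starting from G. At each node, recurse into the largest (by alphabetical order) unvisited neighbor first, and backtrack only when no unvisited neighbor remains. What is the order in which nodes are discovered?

Visit G
G → P
P → Q
Q → M
M → K
K → L
L → I
I → N
N → J
N → H
H → E
N → C
C → O
C → F
L → D

G, P, Q, M, K, L, I, N, J, H, E, C, O, F, D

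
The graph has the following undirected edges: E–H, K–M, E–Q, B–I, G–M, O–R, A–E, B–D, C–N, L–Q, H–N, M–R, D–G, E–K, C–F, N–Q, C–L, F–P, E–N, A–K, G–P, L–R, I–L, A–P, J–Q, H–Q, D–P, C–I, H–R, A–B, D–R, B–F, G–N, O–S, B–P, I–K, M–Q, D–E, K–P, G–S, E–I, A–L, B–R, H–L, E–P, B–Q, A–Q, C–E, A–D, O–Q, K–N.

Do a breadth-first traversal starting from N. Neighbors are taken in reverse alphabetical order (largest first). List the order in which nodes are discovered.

Visit N; enqueue Q, K, H, G, E, C → queue [Q, K, H, G, E, C]
Visit Q; enqueue O, M, L, J, B, A → queue [K, H, G, E, C, O, M, L, J, B, A]
Visit K; enqueue P, I → queue [H, G, E, C, O, M, L, J, B, A, P, I]
Visit H; enqueue R → queue [G, E, C, O, M, L, J, B, A, P, I, R]
Visit G; enqueue S, D → queue [E, C, O, M, L, J, B, A, P, I, R, S, D]
Visit E → queue [C, O, M, L, J, B, A, P, I, R, S, D]
Visit C; enqueue F → queue [O, M, L, J, B, A, P, I, R, S, D, F]
Visit O → queue [M, L, J, B, A, P, I, R, S, D, F]
Visit M → queue [L, J, B, A, P, I, R, S, D, F]
Visit L → queue [J, B, A, P, I, R, S, D, F]
Visit J → queue [B, A, P, I, R, S, D, F]
Visit B → queue [A, P, I, R, S, D, F]
Visit A → queue [P, I, R, S, D, F]
Visit P → queue [I, R, S, D, F]
Visit I → queue [R, S, D, F]
Visit R → queue [S, D, F]
Visit S → queue [D, F]
Visit D → queue [F]
Visit F → queue []

N Q K H G E C O M L J B A P I R S D F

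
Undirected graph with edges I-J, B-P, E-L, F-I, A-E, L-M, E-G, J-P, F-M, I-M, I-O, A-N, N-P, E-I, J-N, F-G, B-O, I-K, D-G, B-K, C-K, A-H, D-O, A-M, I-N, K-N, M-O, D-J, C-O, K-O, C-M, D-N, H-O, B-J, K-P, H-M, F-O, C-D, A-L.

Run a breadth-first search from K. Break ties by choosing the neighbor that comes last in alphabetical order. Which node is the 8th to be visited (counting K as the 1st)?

J

Visit K; enqueue P, O, N, I, C, B → queue [P, O, N, I, C, B]
Visit P; enqueue J → queue [O, N, I, C, B, J]
Visit O; enqueue M, H, F, D → queue [N, I, C, B, J, M, H, F, D]
Visit N; enqueue A → queue [I, C, B, J, M, H, F, D, A]
Visit I; enqueue E → queue [C, B, J, M, H, F, D, A, E]
Visit C → queue [B, J, M, H, F, D, A, E]
Visit B → queue [J, M, H, F, D, A, E]
Visit J → queue [M, H, F, D, A, E]
Visit M; enqueue L → queue [H, F, D, A, E, L]
Visit H → queue [F, D, A, E, L]
Visit F; enqueue G → queue [D, A, E, L, G]
Visit D → queue [A, E, L, G]
Visit A → queue [E, L, G]
Visit E → queue [L, G]
Visit L → queue [G]
Visit G → queue []

Visit order: K, P, O, N, I, C, B, J, M, H, F, D, A, E, L, G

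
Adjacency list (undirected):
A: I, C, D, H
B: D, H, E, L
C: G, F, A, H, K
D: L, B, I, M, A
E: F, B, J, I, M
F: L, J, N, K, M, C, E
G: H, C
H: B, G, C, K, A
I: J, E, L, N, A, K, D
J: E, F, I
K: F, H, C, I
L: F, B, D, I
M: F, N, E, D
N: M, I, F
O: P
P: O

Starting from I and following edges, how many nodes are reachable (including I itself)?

14

BFS from I visits: I, J, E, L, N, A, K, D, F, B, M, C, H, G
Reachable nodes: 14 of 16 total.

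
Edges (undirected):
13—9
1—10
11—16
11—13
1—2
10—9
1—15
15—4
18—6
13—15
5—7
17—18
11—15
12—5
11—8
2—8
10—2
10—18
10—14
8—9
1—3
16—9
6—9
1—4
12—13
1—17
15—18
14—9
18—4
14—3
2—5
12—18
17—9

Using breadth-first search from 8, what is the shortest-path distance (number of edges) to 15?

Level 0: 8
Level 1: 2, 9, 11
Level 2: 1, 5, 6, 10, 13, 14, 15, 16, 17
Level 3: 3, 4, 7, 12, 18
15 first appears at level 2.

2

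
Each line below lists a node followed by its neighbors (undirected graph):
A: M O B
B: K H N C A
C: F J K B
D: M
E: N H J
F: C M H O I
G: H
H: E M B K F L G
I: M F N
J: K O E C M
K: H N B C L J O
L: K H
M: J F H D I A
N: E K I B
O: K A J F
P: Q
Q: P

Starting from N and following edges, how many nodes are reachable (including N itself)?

15

BFS from N visits: N, E, K, I, B, H, J, C, L, O, M, F, A, G, D
Reachable nodes: 15 of 17 total.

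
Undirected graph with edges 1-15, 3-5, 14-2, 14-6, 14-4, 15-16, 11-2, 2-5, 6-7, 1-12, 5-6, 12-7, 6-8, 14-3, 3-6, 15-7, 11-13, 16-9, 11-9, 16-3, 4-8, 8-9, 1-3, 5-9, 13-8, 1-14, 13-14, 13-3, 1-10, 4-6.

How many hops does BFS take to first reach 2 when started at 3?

2

Level 0: 3
Level 1: 1, 5, 6, 13, 14, 16
Level 2: 2, 4, 7, 8, 9, 10, 11, 12, 15
2 first appears at level 2.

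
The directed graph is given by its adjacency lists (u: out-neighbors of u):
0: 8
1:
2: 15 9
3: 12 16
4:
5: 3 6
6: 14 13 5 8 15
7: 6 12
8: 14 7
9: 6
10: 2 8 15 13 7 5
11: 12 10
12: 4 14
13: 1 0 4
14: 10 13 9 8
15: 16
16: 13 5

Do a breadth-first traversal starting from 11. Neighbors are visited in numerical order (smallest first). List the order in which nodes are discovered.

Visit 11; enqueue 10, 12 → queue [10, 12]
Visit 10; enqueue 2, 5, 7, 8, 13, 15 → queue [12, 2, 5, 7, 8, 13, 15]
Visit 12; enqueue 4, 14 → queue [2, 5, 7, 8, 13, 15, 4, 14]
Visit 2; enqueue 9 → queue [5, 7, 8, 13, 15, 4, 14, 9]
Visit 5; enqueue 3, 6 → queue [7, 8, 13, 15, 4, 14, 9, 3, 6]
Visit 7 → queue [8, 13, 15, 4, 14, 9, 3, 6]
Visit 8 → queue [13, 15, 4, 14, 9, 3, 6]
Visit 13; enqueue 0, 1 → queue [15, 4, 14, 9, 3, 6, 0, 1]
Visit 15; enqueue 16 → queue [4, 14, 9, 3, 6, 0, 1, 16]
Visit 4 → queue [14, 9, 3, 6, 0, 1, 16]
Visit 14 → queue [9, 3, 6, 0, 1, 16]
Visit 9 → queue [3, 6, 0, 1, 16]
Visit 3 → queue [6, 0, 1, 16]
Visit 6 → queue [0, 1, 16]
Visit 0 → queue [1, 16]
Visit 1 → queue [16]
Visit 16 → queue []

11 10 12 2 5 7 8 13 15 4 14 9 3 6 0 1 16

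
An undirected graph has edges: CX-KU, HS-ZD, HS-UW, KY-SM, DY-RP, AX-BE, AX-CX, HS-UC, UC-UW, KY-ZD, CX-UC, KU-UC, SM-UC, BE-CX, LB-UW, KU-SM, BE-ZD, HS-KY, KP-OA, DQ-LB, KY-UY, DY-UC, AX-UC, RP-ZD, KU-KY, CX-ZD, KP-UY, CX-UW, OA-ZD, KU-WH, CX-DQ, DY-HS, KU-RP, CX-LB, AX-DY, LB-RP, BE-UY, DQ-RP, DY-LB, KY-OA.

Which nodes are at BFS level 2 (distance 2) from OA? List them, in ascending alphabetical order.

BE, CX, HS, KU, RP, SM, UY

Level 0: OA
Level 1: KP, KY, ZD
Level 2: BE, CX, HS, KU, RP, SM, UY
Level 3: AX, DQ, DY, LB, UC, UW, WH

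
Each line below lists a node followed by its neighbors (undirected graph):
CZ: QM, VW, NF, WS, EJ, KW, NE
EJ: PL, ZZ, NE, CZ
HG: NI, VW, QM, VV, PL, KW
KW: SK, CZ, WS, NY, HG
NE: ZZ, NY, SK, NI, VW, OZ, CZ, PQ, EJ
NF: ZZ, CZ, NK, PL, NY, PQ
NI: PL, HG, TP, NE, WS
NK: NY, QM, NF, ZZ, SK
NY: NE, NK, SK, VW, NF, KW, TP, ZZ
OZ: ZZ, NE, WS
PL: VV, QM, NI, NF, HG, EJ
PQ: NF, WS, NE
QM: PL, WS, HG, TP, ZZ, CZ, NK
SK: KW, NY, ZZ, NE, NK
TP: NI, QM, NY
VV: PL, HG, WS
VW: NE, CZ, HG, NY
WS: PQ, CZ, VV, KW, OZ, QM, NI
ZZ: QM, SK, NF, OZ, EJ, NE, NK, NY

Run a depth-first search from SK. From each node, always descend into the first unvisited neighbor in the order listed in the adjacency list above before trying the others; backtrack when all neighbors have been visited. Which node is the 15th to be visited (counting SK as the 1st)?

Visit SK
SK → KW
KW → CZ
CZ → QM
QM → PL
PL → VV
VV → HG
HG → NI
NI → TP
TP → NY
NY → NE
NE → ZZ
ZZ → NF
NF → NK
NF → PQ
PQ → WS
WS → OZ
ZZ → EJ
NE → VW

Visit order: SK, KW, CZ, QM, PL, VV, HG, NI, TP, NY, NE, ZZ, NF, NK, PQ, WS, OZ, EJ, VW

PQ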